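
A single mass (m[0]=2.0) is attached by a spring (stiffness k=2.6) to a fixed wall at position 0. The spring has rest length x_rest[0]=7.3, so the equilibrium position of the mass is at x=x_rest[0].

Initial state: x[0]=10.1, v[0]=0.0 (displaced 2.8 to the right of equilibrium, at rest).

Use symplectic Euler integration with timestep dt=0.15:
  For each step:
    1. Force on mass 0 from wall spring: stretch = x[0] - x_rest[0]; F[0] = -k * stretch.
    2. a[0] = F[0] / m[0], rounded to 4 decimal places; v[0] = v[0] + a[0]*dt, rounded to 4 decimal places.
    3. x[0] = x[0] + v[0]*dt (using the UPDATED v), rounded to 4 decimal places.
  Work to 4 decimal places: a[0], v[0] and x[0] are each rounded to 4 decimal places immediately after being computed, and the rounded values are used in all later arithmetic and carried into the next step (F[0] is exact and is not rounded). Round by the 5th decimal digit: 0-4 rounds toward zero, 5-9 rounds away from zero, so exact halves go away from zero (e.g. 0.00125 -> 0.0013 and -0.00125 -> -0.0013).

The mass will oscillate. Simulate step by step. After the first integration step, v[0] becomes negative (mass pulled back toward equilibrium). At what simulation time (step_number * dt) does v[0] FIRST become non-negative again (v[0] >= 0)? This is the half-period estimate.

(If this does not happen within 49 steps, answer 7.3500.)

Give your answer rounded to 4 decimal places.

Step 0: x=[10.1000] v=[0.0000]
Step 1: x=[10.0181] v=[-0.5460]
Step 2: x=[9.8567] v=[-1.0760]
Step 3: x=[9.6205] v=[-1.5746]
Step 4: x=[9.3164] v=[-2.0271]
Step 5: x=[8.9534] v=[-2.4203]
Step 6: x=[8.5420] v=[-2.7427]
Step 7: x=[8.0943] v=[-2.9849]
Step 8: x=[7.6233] v=[-3.1398]
Step 9: x=[7.1429] v=[-3.2028]
Step 10: x=[6.6671] v=[-3.1722]
Step 11: x=[6.2098] v=[-3.0488]
Step 12: x=[5.7844] v=[-2.8362]
Step 13: x=[5.4033] v=[-2.5407]
Step 14: x=[5.0777] v=[-2.1708]
Step 15: x=[4.8171] v=[-1.7375]
Step 16: x=[4.6291] v=[-1.2533]
Step 17: x=[4.5192] v=[-0.7325]
Step 18: x=[4.4907] v=[-0.1903]
Step 19: x=[4.5443] v=[0.3575]
First v>=0 after going negative at step 19, time=2.8500

Answer: 2.8500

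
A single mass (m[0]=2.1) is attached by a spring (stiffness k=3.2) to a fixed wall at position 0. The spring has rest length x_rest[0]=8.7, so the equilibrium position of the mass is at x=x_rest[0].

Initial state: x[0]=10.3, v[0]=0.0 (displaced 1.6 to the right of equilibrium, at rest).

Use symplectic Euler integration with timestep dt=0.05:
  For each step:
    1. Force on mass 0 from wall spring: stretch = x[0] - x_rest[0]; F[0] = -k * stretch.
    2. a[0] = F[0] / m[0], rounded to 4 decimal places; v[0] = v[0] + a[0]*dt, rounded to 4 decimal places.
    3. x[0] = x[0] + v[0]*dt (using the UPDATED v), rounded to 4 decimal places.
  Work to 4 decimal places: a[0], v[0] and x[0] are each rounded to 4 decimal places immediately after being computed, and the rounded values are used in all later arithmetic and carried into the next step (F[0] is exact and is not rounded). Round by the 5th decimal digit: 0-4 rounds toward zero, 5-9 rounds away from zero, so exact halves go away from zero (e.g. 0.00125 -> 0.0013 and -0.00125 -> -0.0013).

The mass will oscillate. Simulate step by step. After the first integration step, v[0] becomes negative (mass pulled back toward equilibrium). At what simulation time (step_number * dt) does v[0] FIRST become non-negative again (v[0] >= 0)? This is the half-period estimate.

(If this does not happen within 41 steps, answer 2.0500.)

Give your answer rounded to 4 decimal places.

Answer: 2.0500

Derivation:
Step 0: x=[10.3000] v=[0.0000]
Step 1: x=[10.2939] v=[-0.1219]
Step 2: x=[10.2817] v=[-0.2433]
Step 3: x=[10.2635] v=[-0.3638]
Step 4: x=[10.2394] v=[-0.4829]
Step 5: x=[10.2094] v=[-0.6002]
Step 6: x=[10.1736] v=[-0.7152]
Step 7: x=[10.1322] v=[-0.8275]
Step 8: x=[10.0854] v=[-0.9366]
Step 9: x=[10.0333] v=[-1.0422]
Step 10: x=[9.9761] v=[-1.1438]
Step 11: x=[9.9141] v=[-1.2410]
Step 12: x=[9.8474] v=[-1.3335]
Step 13: x=[9.7764] v=[-1.4209]
Step 14: x=[9.7013] v=[-1.5029]
Step 15: x=[9.6223] v=[-1.5792]
Step 16: x=[9.5398] v=[-1.6495]
Step 17: x=[9.4541] v=[-1.7135]
Step 18: x=[9.3656] v=[-1.7710]
Step 19: x=[9.2745] v=[-1.8217]
Step 20: x=[9.1812] v=[-1.8655]
Step 21: x=[9.0861] v=[-1.9022]
Step 22: x=[8.9895] v=[-1.9316]
Step 23: x=[8.8918] v=[-1.9537]
Step 24: x=[8.7934] v=[-1.9683]
Step 25: x=[8.6946] v=[-1.9754]
Step 26: x=[8.5959] v=[-1.9750]
Step 27: x=[8.4975] v=[-1.9671]
Step 28: x=[8.3999] v=[-1.9517]
Step 29: x=[8.3035] v=[-1.9288]
Step 30: x=[8.2086] v=[-1.8986]
Step 31: x=[8.1155] v=[-1.8612]
Step 32: x=[8.0247] v=[-1.8167]
Step 33: x=[7.9364] v=[-1.7653]
Step 34: x=[7.8510] v=[-1.7071]
Step 35: x=[7.7689] v=[-1.6424]
Step 36: x=[7.6903] v=[-1.5715]
Step 37: x=[7.6156] v=[-1.4946]
Step 38: x=[7.5450] v=[-1.4120]
Step 39: x=[7.4788] v=[-1.3240]
Step 40: x=[7.4173] v=[-1.2310]
Step 41: x=[7.3606] v=[-1.1333]
v[0] did not become non-negative within 41 steps; using fallback time=2.0500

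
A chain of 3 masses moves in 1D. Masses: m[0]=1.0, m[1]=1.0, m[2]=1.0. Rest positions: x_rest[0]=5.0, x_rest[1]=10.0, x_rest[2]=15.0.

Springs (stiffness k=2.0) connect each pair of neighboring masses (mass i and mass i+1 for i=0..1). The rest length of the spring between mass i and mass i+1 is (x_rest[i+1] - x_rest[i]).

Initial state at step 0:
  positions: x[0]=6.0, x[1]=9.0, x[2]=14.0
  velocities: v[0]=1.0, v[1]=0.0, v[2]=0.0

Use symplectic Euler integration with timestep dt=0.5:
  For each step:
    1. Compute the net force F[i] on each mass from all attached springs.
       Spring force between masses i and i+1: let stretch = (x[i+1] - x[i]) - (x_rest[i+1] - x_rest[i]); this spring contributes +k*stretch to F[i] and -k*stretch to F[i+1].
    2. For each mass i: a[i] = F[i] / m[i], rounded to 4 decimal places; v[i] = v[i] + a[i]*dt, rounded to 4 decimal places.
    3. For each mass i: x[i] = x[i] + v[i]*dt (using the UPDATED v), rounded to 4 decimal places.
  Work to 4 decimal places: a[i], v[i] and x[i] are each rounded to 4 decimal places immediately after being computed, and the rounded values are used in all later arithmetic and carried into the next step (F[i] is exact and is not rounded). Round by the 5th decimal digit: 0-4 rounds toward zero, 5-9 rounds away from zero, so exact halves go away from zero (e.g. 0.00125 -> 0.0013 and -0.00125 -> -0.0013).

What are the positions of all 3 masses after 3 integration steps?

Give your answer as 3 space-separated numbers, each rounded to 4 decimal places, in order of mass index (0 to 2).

Answer: 4.5000 10.3750 15.6250

Derivation:
Step 0: x=[6.0000 9.0000 14.0000] v=[1.0000 0.0000 0.0000]
Step 1: x=[5.5000 10.0000 14.0000] v=[-1.0000 2.0000 0.0000]
Step 2: x=[4.7500 10.7500 14.5000] v=[-1.5000 1.5000 1.0000]
Step 3: x=[4.5000 10.3750 15.6250] v=[-0.5000 -0.7500 2.2500]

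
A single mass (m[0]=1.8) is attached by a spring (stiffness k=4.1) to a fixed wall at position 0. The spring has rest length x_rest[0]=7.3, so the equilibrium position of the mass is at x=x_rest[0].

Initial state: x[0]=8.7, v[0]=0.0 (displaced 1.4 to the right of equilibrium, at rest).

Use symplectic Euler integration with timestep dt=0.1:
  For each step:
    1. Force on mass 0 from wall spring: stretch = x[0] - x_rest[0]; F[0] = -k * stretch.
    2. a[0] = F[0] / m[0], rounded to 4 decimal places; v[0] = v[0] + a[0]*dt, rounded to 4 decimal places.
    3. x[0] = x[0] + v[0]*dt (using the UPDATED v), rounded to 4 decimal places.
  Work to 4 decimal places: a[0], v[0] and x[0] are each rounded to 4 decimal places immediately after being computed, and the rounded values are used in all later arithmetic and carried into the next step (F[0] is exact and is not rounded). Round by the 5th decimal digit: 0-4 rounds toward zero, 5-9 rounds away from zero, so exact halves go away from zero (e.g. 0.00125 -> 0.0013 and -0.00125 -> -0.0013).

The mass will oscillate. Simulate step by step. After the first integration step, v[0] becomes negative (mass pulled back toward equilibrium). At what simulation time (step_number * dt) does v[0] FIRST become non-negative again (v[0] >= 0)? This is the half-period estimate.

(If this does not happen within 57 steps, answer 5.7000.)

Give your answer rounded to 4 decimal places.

Step 0: x=[8.7000] v=[0.0000]
Step 1: x=[8.6681] v=[-0.3189]
Step 2: x=[8.6051] v=[-0.6305]
Step 3: x=[8.5123] v=[-0.9278]
Step 4: x=[8.3919] v=[-1.2039]
Step 5: x=[8.2466] v=[-1.4526]
Step 6: x=[8.0798] v=[-1.6682]
Step 7: x=[7.8952] v=[-1.8458]
Step 8: x=[7.6971] v=[-1.9814]
Step 9: x=[7.4899] v=[-2.0719]
Step 10: x=[7.2784] v=[-2.1152]
Step 11: x=[7.0674] v=[-2.1103]
Step 12: x=[6.8617] v=[-2.0573]
Step 13: x=[6.6660] v=[-1.9575]
Step 14: x=[6.4847] v=[-1.8131]
Step 15: x=[6.3220] v=[-1.6274]
Step 16: x=[6.1815] v=[-1.4046]
Step 17: x=[6.0665] v=[-1.1498]
Step 18: x=[5.9796] v=[-0.8688]
Step 19: x=[5.9228] v=[-0.5680]
Step 20: x=[5.8974] v=[-0.2543]
Step 21: x=[5.9039] v=[0.0652]
First v>=0 after going negative at step 21, time=2.1000

Answer: 2.1000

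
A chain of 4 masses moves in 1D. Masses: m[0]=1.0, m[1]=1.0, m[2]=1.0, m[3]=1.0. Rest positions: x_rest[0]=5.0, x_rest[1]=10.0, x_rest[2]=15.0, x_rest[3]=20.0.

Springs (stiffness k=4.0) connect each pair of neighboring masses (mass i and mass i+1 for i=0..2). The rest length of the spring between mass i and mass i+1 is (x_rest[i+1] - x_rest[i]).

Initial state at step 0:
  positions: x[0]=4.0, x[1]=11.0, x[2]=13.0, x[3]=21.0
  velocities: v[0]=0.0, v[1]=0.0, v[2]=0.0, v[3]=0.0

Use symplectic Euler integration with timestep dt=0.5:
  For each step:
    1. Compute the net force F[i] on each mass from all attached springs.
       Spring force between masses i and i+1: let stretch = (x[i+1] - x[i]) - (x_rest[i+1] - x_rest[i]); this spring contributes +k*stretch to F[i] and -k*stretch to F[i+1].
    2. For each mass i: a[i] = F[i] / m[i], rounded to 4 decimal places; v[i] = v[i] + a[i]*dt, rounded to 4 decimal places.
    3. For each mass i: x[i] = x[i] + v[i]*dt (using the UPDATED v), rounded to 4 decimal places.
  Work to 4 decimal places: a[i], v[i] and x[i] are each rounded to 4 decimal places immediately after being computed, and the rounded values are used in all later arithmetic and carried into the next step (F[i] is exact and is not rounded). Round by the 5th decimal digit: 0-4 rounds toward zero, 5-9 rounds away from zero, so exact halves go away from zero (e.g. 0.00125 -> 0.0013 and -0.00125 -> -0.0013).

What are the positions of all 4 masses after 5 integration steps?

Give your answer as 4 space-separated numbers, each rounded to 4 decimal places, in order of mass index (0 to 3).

Step 0: x=[4.0000 11.0000 13.0000 21.0000] v=[0.0000 0.0000 0.0000 0.0000]
Step 1: x=[6.0000 6.0000 19.0000 18.0000] v=[4.0000 -10.0000 12.0000 -6.0000]
Step 2: x=[3.0000 14.0000 11.0000 21.0000] v=[-6.0000 16.0000 -16.0000 6.0000]
Step 3: x=[6.0000 8.0000 16.0000 19.0000] v=[6.0000 -12.0000 10.0000 -4.0000]
Step 4: x=[6.0000 8.0000 16.0000 19.0000] v=[0.0000 0.0000 0.0000 0.0000]
Step 5: x=[3.0000 14.0000 11.0000 21.0000] v=[-6.0000 12.0000 -10.0000 4.0000]

Answer: 3.0000 14.0000 11.0000 21.0000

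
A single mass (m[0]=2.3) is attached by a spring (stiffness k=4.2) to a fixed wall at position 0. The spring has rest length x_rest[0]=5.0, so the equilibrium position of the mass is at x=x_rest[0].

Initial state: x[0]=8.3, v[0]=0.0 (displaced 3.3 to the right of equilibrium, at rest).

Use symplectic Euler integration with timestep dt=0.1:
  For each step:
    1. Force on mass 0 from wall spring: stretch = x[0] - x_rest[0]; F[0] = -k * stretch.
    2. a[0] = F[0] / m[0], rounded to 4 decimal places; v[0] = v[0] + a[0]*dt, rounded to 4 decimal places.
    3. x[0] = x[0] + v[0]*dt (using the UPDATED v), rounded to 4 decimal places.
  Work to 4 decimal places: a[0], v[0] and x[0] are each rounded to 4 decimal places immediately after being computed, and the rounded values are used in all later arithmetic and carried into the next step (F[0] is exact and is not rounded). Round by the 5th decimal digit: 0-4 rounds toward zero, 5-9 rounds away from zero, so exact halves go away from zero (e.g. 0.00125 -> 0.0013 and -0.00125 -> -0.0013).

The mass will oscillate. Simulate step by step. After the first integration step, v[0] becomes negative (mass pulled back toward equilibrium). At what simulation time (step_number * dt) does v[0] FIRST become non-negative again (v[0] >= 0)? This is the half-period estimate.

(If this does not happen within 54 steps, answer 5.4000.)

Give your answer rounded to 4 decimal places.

Step 0: x=[8.3000] v=[0.0000]
Step 1: x=[8.2397] v=[-0.6026]
Step 2: x=[8.1203] v=[-1.1942]
Step 3: x=[7.9439] v=[-1.7640]
Step 4: x=[7.7137] v=[-2.3016]
Step 5: x=[7.4340] v=[-2.7972]
Step 6: x=[7.1098] v=[-3.2417]
Step 7: x=[6.7471] v=[-3.6270]
Step 8: x=[6.3525] v=[-3.9460]
Step 9: x=[5.9332] v=[-4.1930]
Step 10: x=[5.4969] v=[-4.3634]
Step 11: x=[5.0515] v=[-4.4541]
Step 12: x=[4.6052] v=[-4.4635]
Step 13: x=[4.1661] v=[-4.3914]
Step 14: x=[3.7422] v=[-4.2391]
Step 15: x=[3.3413] v=[-4.0094]
Step 16: x=[2.9707] v=[-3.7065]
Step 17: x=[2.6371] v=[-3.3359]
Step 18: x=[2.3467] v=[-2.9044]
Step 19: x=[2.1047] v=[-2.4199]
Step 20: x=[1.9156] v=[-1.8912]
Step 21: x=[1.7828] v=[-1.3280]
Step 22: x=[1.7088] v=[-0.7405]
Step 23: x=[1.6949] v=[-0.1395]
Step 24: x=[1.7413] v=[0.4640]
First v>=0 after going negative at step 24, time=2.4000

Answer: 2.4000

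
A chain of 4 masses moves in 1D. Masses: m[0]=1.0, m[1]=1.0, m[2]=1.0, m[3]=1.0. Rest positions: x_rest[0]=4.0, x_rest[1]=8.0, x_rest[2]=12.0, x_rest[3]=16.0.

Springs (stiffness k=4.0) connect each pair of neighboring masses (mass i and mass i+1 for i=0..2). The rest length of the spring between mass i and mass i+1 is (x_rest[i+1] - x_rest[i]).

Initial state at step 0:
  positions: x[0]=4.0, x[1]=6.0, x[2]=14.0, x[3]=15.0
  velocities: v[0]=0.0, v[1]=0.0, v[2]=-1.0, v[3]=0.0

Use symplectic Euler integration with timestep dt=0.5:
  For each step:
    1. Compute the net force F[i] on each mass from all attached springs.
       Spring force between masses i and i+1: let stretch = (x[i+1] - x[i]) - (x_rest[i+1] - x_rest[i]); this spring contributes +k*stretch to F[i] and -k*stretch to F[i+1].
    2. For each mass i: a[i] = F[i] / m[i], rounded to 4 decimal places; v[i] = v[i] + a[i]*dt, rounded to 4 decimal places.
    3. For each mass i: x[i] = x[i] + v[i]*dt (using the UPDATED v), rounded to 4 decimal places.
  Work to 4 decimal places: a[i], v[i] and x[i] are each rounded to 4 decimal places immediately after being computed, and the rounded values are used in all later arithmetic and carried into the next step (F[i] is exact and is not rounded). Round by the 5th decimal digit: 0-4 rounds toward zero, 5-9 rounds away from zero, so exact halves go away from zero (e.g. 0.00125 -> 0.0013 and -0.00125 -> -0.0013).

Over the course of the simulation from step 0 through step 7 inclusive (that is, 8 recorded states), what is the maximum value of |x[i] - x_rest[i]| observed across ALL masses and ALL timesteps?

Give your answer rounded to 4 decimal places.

Step 0: x=[4.0000 6.0000 14.0000 15.0000] v=[0.0000 0.0000 -1.0000 0.0000]
Step 1: x=[2.0000 12.0000 6.5000 18.0000] v=[-4.0000 12.0000 -15.0000 6.0000]
Step 2: x=[6.0000 2.5000 16.0000 13.5000] v=[8.0000 -19.0000 19.0000 -9.0000]
Step 3: x=[2.5000 10.0000 9.5000 15.5000] v=[-7.0000 15.0000 -13.0000 4.0000]
Step 4: x=[2.5000 9.5000 9.5000 15.5000] v=[0.0000 -1.0000 0.0000 0.0000]
Step 5: x=[5.5000 2.0000 15.5000 13.5000] v=[6.0000 -15.0000 12.0000 -4.0000]
Step 6: x=[1.0000 11.5000 6.0000 17.5000] v=[-9.0000 19.0000 -19.0000 8.0000]
Step 7: x=[3.0000 5.0000 13.5000 14.0000] v=[4.0000 -13.0000 15.0000 -7.0000]
Max displacement = 6.0000

Answer: 6.0000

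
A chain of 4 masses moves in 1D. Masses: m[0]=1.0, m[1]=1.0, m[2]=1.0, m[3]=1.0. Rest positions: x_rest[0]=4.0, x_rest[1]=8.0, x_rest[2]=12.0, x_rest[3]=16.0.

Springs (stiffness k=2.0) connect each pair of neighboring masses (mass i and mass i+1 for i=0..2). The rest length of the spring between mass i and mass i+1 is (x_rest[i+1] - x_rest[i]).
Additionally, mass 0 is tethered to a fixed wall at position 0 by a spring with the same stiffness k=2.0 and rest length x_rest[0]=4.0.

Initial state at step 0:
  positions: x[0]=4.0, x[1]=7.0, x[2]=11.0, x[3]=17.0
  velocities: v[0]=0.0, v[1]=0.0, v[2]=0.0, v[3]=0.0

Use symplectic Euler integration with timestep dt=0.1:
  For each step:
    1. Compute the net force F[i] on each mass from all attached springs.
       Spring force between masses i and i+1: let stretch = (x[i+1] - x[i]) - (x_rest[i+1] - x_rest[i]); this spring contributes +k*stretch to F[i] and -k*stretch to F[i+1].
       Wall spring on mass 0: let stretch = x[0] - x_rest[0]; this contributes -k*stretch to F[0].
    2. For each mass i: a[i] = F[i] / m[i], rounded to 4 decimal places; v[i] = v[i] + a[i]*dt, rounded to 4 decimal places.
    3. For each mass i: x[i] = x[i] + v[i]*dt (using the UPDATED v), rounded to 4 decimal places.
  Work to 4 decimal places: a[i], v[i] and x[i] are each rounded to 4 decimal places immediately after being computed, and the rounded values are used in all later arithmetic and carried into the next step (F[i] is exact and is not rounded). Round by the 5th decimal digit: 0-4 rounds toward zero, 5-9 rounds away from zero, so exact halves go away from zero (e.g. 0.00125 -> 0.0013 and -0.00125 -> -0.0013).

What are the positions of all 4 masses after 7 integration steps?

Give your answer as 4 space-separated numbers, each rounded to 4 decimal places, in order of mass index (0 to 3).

Answer: 3.5797 7.5097 11.8889 16.0670

Derivation:
Step 0: x=[4.0000 7.0000 11.0000 17.0000] v=[0.0000 0.0000 0.0000 0.0000]
Step 1: x=[3.9800 7.0200 11.0400 16.9600] v=[-0.2000 0.2000 0.4000 -0.4000]
Step 2: x=[3.9412 7.0596 11.1180 16.8816] v=[-0.3880 0.3960 0.7800 -0.7840]
Step 3: x=[3.8859 7.1180 11.2301 16.7679] v=[-0.5526 0.5840 1.1210 -1.1367]
Step 4: x=[3.8176 7.1940 11.3707 16.6235] v=[-0.6834 0.7600 1.4061 -1.4443]
Step 5: x=[3.7404 7.2860 11.5328 16.4540] v=[-0.7716 0.9201 1.6213 -1.6949]
Step 6: x=[3.6593 7.3920 11.7084 16.2661] v=[-0.8106 1.0603 1.7562 -1.8791]
Step 7: x=[3.5797 7.5097 11.8889 16.0670] v=[-0.7959 1.1770 1.8045 -1.9906]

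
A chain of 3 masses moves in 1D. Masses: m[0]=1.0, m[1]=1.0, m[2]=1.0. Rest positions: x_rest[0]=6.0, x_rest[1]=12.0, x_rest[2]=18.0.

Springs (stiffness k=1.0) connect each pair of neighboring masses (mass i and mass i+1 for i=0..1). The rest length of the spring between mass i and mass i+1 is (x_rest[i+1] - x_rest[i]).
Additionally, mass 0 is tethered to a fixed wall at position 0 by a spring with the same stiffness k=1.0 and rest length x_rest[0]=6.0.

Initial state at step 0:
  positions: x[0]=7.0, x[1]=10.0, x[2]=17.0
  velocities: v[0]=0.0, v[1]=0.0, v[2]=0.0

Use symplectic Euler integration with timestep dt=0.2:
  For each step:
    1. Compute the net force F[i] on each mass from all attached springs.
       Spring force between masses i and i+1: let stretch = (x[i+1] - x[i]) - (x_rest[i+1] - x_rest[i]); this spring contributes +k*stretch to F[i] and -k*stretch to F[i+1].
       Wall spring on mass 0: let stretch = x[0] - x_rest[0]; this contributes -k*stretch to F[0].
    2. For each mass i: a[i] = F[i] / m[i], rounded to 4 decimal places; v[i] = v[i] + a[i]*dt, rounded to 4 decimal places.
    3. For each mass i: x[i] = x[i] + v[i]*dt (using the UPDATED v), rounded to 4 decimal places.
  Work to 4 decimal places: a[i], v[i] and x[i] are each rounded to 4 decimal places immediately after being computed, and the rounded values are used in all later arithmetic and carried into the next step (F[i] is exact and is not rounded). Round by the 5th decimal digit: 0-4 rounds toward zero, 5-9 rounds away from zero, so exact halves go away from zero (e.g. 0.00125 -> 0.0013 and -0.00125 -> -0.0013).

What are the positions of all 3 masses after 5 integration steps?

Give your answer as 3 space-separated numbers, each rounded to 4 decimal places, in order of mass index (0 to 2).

Step 0: x=[7.0000 10.0000 17.0000] v=[0.0000 0.0000 0.0000]
Step 1: x=[6.8400 10.1600 16.9600] v=[-0.8000 0.8000 -0.2000]
Step 2: x=[6.5392 10.4592 16.8880] v=[-1.5040 1.4960 -0.3600]
Step 3: x=[6.1336 10.8588 16.7988] v=[-2.0278 1.9978 -0.4458]
Step 4: x=[5.6717 11.3070 16.7120] v=[-2.3095 2.2408 -0.4338]
Step 5: x=[5.2083 11.7459 16.6490] v=[-2.3168 2.1947 -0.3148]

Answer: 5.2083 11.7459 16.6490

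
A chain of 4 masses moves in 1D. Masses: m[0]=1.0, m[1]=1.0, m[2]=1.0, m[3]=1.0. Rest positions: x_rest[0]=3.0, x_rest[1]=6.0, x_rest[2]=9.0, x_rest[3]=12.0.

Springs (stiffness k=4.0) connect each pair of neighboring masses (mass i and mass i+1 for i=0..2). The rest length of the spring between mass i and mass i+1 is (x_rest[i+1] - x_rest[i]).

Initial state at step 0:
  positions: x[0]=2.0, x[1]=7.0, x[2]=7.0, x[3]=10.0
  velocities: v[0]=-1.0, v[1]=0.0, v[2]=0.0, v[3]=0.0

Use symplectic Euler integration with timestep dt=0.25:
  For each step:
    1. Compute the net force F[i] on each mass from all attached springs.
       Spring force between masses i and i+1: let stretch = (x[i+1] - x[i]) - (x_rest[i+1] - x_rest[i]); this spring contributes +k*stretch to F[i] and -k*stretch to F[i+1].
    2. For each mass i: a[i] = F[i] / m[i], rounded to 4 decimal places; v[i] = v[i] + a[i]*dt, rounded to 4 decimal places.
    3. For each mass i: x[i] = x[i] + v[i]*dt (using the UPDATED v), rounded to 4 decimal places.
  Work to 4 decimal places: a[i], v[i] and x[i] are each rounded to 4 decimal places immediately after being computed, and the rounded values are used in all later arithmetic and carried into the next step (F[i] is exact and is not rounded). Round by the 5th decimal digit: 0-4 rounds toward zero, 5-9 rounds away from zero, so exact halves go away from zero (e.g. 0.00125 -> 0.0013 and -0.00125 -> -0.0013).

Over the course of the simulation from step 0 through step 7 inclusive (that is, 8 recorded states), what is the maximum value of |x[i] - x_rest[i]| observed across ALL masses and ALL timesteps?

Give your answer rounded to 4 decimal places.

Step 0: x=[2.0000 7.0000 7.0000 10.0000] v=[-1.0000 0.0000 0.0000 0.0000]
Step 1: x=[2.2500 5.7500 7.7500 10.0000] v=[1.0000 -5.0000 3.0000 0.0000]
Step 2: x=[2.6250 4.1250 8.5625 10.1875] v=[1.5000 -6.5000 3.2500 0.7500]
Step 3: x=[2.6250 3.2344 8.6719 10.7188] v=[0.0000 -3.5625 0.4375 2.1250]
Step 4: x=[2.0274 3.5508 7.9336 11.4883] v=[-2.3906 1.2656 -2.9531 3.0781]
Step 5: x=[1.0606 4.5821 6.9883 12.1192] v=[-3.8672 4.1250 -3.7812 2.5234]
Step 6: x=[0.2242 5.3345 6.7242 12.2173] v=[-3.3457 3.0097 -1.0565 0.3925]
Step 7: x=[-0.0847 5.1568 7.4859 11.6922] v=[-1.2354 -0.7109 3.0469 -2.1006]
Max displacement = 3.0847

Answer: 3.0847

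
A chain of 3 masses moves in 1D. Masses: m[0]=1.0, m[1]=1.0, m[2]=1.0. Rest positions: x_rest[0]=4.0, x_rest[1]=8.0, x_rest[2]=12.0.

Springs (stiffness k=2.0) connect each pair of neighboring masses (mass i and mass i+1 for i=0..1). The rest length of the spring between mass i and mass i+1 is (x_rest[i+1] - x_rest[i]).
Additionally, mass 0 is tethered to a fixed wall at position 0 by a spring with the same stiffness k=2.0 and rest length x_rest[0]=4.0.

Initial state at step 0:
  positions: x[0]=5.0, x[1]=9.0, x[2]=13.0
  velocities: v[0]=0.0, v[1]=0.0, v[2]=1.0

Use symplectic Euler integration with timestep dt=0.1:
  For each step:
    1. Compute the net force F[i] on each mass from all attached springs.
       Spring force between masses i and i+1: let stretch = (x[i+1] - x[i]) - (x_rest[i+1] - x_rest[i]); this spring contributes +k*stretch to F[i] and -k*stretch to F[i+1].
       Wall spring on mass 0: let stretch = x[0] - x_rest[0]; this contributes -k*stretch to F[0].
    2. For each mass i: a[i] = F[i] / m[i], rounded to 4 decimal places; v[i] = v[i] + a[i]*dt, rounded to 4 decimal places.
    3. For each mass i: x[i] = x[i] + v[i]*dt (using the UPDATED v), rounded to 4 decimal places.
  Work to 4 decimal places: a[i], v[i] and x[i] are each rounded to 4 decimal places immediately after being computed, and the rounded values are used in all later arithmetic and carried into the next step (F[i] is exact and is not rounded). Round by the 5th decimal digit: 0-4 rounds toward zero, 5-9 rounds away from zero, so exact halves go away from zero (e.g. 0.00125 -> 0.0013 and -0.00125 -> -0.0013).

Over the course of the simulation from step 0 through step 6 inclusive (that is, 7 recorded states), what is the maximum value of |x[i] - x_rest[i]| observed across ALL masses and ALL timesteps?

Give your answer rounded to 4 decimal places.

Answer: 1.5338

Derivation:
Step 0: x=[5.0000 9.0000 13.0000] v=[0.0000 0.0000 1.0000]
Step 1: x=[4.9800 9.0000 13.1000] v=[-0.2000 0.0000 1.0000]
Step 2: x=[4.9408 9.0016 13.1980] v=[-0.3920 0.0160 0.9800]
Step 3: x=[4.8840 9.0059 13.2921] v=[-0.5680 0.0431 0.9407]
Step 4: x=[4.8120 9.0135 13.3805] v=[-0.7204 0.0760 0.8835]
Step 5: x=[4.7278 9.0244 13.4615] v=[-0.8425 0.1091 0.8101]
Step 6: x=[4.6349 9.0381 13.5338] v=[-0.9287 0.1372 0.7227]
Max displacement = 1.5338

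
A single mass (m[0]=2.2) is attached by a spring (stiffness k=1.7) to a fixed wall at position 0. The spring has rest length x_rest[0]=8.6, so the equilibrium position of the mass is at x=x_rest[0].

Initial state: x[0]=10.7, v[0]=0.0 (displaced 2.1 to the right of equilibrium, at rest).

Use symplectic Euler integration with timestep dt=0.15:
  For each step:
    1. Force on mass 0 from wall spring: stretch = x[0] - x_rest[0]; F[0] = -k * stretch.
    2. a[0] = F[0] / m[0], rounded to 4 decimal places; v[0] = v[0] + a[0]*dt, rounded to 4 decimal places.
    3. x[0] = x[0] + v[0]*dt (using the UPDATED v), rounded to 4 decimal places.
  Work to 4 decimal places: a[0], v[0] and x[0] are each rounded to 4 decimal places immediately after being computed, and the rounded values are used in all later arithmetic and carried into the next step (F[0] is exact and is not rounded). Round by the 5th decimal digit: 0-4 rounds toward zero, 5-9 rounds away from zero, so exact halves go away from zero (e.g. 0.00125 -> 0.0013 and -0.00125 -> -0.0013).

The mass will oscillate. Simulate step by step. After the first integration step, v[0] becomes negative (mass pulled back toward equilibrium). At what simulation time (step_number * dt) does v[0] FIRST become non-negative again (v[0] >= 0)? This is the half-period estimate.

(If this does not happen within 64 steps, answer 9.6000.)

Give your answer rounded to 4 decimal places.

Answer: 3.6000

Derivation:
Step 0: x=[10.7000] v=[0.0000]
Step 1: x=[10.6635] v=[-0.2434]
Step 2: x=[10.5911] v=[-0.4826]
Step 3: x=[10.4841] v=[-0.7134]
Step 4: x=[10.3443] v=[-0.9318]
Step 5: x=[10.1742] v=[-1.1340]
Step 6: x=[9.9767] v=[-1.3165]
Step 7: x=[9.7553] v=[-1.4761]
Step 8: x=[9.5138] v=[-1.6100]
Step 9: x=[9.2564] v=[-1.7159]
Step 10: x=[8.9876] v=[-1.7920]
Step 11: x=[8.7121] v=[-1.8369]
Step 12: x=[8.4346] v=[-1.8499]
Step 13: x=[8.1600] v=[-1.8307]
Step 14: x=[7.8930] v=[-1.7797]
Step 15: x=[7.6383] v=[-1.6978]
Step 16: x=[7.4004] v=[-1.5863]
Step 17: x=[7.1833] v=[-1.4473]
Step 18: x=[6.9908] v=[-1.2831]
Step 19: x=[6.8263] v=[-1.0966]
Step 20: x=[6.6927] v=[-0.8910]
Step 21: x=[6.5922] v=[-0.6699]
Step 22: x=[6.5266] v=[-0.4372]
Step 23: x=[6.4971] v=[-0.1969]
Step 24: x=[6.5041] v=[0.0469]
First v>=0 after going negative at step 24, time=3.6000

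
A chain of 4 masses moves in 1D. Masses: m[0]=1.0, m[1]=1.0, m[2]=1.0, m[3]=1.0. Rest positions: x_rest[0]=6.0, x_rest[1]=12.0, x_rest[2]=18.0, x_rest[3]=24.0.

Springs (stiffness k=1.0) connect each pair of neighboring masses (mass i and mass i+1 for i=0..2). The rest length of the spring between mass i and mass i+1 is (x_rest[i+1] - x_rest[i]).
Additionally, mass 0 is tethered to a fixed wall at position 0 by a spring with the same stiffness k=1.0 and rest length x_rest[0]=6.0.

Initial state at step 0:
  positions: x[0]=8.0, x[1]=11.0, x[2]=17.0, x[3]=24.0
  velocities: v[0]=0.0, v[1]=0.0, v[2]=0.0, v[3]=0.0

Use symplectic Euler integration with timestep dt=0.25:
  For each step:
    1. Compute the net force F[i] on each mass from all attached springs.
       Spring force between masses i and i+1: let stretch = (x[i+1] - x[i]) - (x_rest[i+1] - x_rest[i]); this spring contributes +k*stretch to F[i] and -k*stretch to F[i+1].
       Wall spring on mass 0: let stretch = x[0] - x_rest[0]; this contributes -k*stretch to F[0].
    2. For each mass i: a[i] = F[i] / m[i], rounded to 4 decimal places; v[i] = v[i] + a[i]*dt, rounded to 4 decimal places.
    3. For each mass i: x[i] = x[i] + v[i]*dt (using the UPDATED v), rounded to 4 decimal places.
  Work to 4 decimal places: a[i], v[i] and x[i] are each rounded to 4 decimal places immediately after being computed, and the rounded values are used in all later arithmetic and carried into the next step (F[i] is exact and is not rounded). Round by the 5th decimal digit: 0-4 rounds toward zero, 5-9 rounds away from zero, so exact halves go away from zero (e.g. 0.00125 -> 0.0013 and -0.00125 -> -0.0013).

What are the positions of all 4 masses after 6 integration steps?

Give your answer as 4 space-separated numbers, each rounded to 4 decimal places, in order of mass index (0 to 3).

Answer: 4.3228 12.8083 18.1786 23.1898

Derivation:
Step 0: x=[8.0000 11.0000 17.0000 24.0000] v=[0.0000 0.0000 0.0000 0.0000]
Step 1: x=[7.6875 11.1875 17.0625 23.9375] v=[-1.2500 0.7500 0.2500 -0.2500]
Step 2: x=[7.1133 11.5235 17.1875 23.8203] v=[-2.2969 1.3438 0.5000 -0.4688]
Step 3: x=[6.3701 11.9378 17.3731 23.6636] v=[-2.9727 1.6573 0.7422 -0.6270]
Step 4: x=[5.5768 12.3439 17.6121 23.4887] v=[-3.1733 1.6242 0.9560 -0.6996]
Step 5: x=[4.8579 12.6563 17.8891 23.3215] v=[-2.8757 1.2495 1.1081 -0.6688]
Step 6: x=[4.3228 12.8083 18.1786 23.1898] v=[-2.1406 0.6081 1.1580 -0.5269]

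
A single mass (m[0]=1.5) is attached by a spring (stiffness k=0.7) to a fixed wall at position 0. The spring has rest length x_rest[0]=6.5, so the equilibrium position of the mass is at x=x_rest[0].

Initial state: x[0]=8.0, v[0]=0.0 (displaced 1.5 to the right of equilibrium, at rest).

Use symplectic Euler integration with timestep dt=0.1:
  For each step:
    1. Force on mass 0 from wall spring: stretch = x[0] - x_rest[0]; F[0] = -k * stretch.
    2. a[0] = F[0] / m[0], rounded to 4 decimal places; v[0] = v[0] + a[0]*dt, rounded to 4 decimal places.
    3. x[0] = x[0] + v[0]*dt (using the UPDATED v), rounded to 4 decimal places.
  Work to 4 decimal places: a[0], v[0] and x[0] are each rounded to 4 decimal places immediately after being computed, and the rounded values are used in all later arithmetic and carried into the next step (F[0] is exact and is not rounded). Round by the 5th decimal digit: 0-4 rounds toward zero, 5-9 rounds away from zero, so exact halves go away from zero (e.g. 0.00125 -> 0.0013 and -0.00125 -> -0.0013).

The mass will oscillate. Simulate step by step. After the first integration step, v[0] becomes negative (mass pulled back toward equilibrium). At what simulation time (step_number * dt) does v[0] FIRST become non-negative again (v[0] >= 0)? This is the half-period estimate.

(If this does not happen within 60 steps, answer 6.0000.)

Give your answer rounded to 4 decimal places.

Answer: 4.6000

Derivation:
Step 0: x=[8.0000] v=[0.0000]
Step 1: x=[7.9930] v=[-0.0700]
Step 2: x=[7.9790] v=[-0.1397]
Step 3: x=[7.9581] v=[-0.2087]
Step 4: x=[7.9304] v=[-0.2767]
Step 5: x=[7.8961] v=[-0.3435]
Step 6: x=[7.8552] v=[-0.4087]
Step 7: x=[7.8080] v=[-0.4719]
Step 8: x=[7.7547] v=[-0.5329]
Step 9: x=[7.6956] v=[-0.5915]
Step 10: x=[7.6309] v=[-0.6473]
Step 11: x=[7.5609] v=[-0.7001]
Step 12: x=[7.4859] v=[-0.7496]
Step 13: x=[7.4063] v=[-0.7956]
Step 14: x=[7.3225] v=[-0.8379]
Step 15: x=[7.2349] v=[-0.8763]
Step 16: x=[7.1438] v=[-0.9106]
Step 17: x=[7.0497] v=[-0.9406]
Step 18: x=[6.9531] v=[-0.9663]
Step 19: x=[6.8544] v=[-0.9874]
Step 20: x=[6.7540] v=[-1.0039]
Step 21: x=[6.6524] v=[-1.0158]
Step 22: x=[6.5501] v=[-1.0229]
Step 23: x=[6.4476] v=[-1.0252]
Step 24: x=[6.3453] v=[-1.0228]
Step 25: x=[6.2437] v=[-1.0156]
Step 26: x=[6.1433] v=[-1.0036]
Step 27: x=[6.0446] v=[-0.9870]
Step 28: x=[5.9480] v=[-0.9658]
Step 29: x=[5.8540] v=[-0.9400]
Step 30: x=[5.7630] v=[-0.9099]
Step 31: x=[5.6755] v=[-0.8755]
Step 32: x=[5.5918] v=[-0.8370]
Step 33: x=[5.5123] v=[-0.7946]
Step 34: x=[5.4375] v=[-0.7485]
Step 35: x=[5.3676] v=[-0.6989]
Step 36: x=[5.3030] v=[-0.6461]
Step 37: x=[5.2440] v=[-0.5902]
Step 38: x=[5.1908] v=[-0.5316]
Step 39: x=[5.1438] v=[-0.4705]
Step 40: x=[5.1031] v=[-0.4072]
Step 41: x=[5.0689] v=[-0.3420]
Step 42: x=[5.0414] v=[-0.2752]
Step 43: x=[5.0207] v=[-0.2071]
Step 44: x=[5.0069] v=[-0.1381]
Step 45: x=[5.0001] v=[-0.0684]
Step 46: x=[5.0003] v=[0.0016]
First v>=0 after going negative at step 46, time=4.6000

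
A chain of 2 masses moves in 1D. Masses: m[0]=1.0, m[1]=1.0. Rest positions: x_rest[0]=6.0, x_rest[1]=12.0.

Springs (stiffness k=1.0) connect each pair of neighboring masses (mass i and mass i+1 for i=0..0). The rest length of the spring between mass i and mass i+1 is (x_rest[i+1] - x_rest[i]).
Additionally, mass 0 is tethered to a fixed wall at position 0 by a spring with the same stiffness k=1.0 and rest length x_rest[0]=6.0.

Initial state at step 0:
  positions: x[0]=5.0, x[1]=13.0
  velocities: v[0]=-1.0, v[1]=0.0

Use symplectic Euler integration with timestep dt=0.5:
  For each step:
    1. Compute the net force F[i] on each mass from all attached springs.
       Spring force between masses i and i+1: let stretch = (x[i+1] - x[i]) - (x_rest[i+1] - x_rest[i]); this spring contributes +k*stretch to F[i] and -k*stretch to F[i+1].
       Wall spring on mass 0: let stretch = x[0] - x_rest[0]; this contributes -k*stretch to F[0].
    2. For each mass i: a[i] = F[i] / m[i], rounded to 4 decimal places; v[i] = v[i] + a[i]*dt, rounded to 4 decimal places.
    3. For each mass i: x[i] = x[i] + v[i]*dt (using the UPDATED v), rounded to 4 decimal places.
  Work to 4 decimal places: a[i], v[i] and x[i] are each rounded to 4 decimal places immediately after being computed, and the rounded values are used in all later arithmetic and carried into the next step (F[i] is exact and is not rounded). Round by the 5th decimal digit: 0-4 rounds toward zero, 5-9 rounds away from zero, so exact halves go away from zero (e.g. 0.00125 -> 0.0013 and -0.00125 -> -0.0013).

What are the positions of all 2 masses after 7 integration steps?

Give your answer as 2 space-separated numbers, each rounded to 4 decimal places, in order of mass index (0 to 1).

Step 0: x=[5.0000 13.0000] v=[-1.0000 0.0000]
Step 1: x=[5.2500 12.5000] v=[0.5000 -1.0000]
Step 2: x=[6.0000 11.6875] v=[1.5000 -1.6250]
Step 3: x=[6.6719 10.9531] v=[1.3438 -1.4688]
Step 4: x=[6.7462 10.6484] v=[0.1485 -0.6094]
Step 5: x=[6.1095 10.8682] v=[-1.2735 0.4395]
Step 6: x=[5.1351 11.3983] v=[-1.9489 1.0602]
Step 7: x=[4.4427 11.8626] v=[-1.3849 0.9286]

Answer: 4.4427 11.8626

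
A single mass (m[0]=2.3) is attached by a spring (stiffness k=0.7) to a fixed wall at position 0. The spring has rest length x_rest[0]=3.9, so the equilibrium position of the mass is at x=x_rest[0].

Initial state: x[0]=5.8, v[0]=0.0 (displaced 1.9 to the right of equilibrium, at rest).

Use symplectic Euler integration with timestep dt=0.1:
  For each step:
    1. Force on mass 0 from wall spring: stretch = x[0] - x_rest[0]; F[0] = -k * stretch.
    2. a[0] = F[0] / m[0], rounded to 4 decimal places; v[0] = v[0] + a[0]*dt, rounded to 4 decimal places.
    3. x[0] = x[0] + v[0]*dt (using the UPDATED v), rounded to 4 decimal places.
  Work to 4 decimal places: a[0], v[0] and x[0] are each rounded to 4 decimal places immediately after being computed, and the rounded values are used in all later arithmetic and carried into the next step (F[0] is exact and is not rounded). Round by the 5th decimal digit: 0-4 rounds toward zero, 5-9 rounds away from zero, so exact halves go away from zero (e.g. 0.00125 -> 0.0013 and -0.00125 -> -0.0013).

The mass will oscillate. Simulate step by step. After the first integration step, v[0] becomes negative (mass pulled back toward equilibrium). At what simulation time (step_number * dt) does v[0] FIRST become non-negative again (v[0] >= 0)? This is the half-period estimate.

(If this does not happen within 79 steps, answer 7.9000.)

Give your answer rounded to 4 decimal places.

Step 0: x=[5.8000] v=[0.0000]
Step 1: x=[5.7942] v=[-0.0578]
Step 2: x=[5.7827] v=[-0.1155]
Step 3: x=[5.7654] v=[-0.1728]
Step 4: x=[5.7424] v=[-0.2296]
Step 5: x=[5.7138] v=[-0.2857]
Step 6: x=[5.6797] v=[-0.3409]
Step 7: x=[5.6402] v=[-0.3951]
Step 8: x=[5.5954] v=[-0.4481]
Step 9: x=[5.5454] v=[-0.4997]
Step 10: x=[5.4904] v=[-0.5498]
Step 11: x=[5.4306] v=[-0.5982]
Step 12: x=[5.3661] v=[-0.6448]
Step 13: x=[5.2972] v=[-0.6894]
Step 14: x=[5.2240] v=[-0.7319]
Step 15: x=[5.1468] v=[-0.7722]
Step 16: x=[5.0658] v=[-0.8102]
Step 17: x=[4.9812] v=[-0.8457]
Step 18: x=[4.8933] v=[-0.8786]
Step 19: x=[4.8024] v=[-0.9088]
Step 20: x=[4.7088] v=[-0.9363]
Step 21: x=[4.6127] v=[-0.9609]
Step 22: x=[4.5144] v=[-0.9826]
Step 23: x=[4.4143] v=[-1.0013]
Step 24: x=[4.3126] v=[-1.0170]
Step 25: x=[4.2096] v=[-1.0296]
Step 26: x=[4.1057] v=[-1.0390]
Step 27: x=[4.0012] v=[-1.0453]
Step 28: x=[3.8964] v=[-1.0484]
Step 29: x=[3.7916] v=[-1.0483]
Step 30: x=[3.6871] v=[-1.0450]
Step 31: x=[3.5833] v=[-1.0385]
Step 32: x=[3.4804] v=[-1.0289]
Step 33: x=[3.3788] v=[-1.0161]
Step 34: x=[3.2788] v=[-1.0002]
Step 35: x=[3.1807] v=[-0.9813]
Step 36: x=[3.0848] v=[-0.9594]
Step 37: x=[2.9913] v=[-0.9346]
Step 38: x=[2.9006] v=[-0.9069]
Step 39: x=[2.8130] v=[-0.8765]
Step 40: x=[2.7287] v=[-0.8434]
Step 41: x=[2.6479] v=[-0.8078]
Step 42: x=[2.5709] v=[-0.7697]
Step 43: x=[2.4980] v=[-0.7293]
Step 44: x=[2.4293] v=[-0.6866]
Step 45: x=[2.3651] v=[-0.6418]
Step 46: x=[2.3056] v=[-0.5951]
Step 47: x=[2.2509] v=[-0.5466]
Step 48: x=[2.2013] v=[-0.4964]
Step 49: x=[2.1568] v=[-0.4447]
Step 50: x=[2.1176] v=[-0.3917]
Step 51: x=[2.0839] v=[-0.3375]
Step 52: x=[2.0557] v=[-0.2822]
Step 53: x=[2.0331] v=[-0.2261]
Step 54: x=[2.0162] v=[-0.1693]
Step 55: x=[2.0050] v=[-0.1120]
Step 56: x=[1.9996] v=[-0.0543]
Step 57: x=[2.0000] v=[0.0035]
First v>=0 after going negative at step 57, time=5.7000

Answer: 5.7000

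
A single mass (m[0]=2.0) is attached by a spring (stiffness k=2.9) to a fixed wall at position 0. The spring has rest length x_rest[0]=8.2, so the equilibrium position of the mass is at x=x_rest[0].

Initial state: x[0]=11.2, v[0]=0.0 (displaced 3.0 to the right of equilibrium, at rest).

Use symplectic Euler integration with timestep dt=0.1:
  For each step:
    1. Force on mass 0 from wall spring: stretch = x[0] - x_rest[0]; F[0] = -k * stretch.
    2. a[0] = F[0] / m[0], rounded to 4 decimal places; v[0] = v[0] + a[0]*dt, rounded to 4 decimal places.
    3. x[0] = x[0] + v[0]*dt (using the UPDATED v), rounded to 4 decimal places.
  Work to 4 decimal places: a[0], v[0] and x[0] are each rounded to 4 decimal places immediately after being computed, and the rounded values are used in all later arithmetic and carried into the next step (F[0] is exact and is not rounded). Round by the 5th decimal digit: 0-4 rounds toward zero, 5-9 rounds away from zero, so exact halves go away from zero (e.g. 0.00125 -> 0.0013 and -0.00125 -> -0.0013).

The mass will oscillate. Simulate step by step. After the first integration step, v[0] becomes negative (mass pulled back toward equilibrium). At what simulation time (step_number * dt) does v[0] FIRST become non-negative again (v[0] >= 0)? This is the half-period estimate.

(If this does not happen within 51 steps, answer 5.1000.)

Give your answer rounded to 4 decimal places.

Answer: 2.7000

Derivation:
Step 0: x=[11.2000] v=[0.0000]
Step 1: x=[11.1565] v=[-0.4350]
Step 2: x=[11.0701] v=[-0.8637]
Step 3: x=[10.9421] v=[-1.2799]
Step 4: x=[10.7744] v=[-1.6775]
Step 5: x=[10.5693] v=[-2.0508]
Step 6: x=[10.3299] v=[-2.3944]
Step 7: x=[10.0596] v=[-2.7032]
Step 8: x=[9.7623] v=[-2.9728]
Step 9: x=[9.4424] v=[-3.1993]
Step 10: x=[9.1045] v=[-3.3795]
Step 11: x=[8.7534] v=[-3.5107]
Step 12: x=[8.3943] v=[-3.5909]
Step 13: x=[8.0324] v=[-3.6191]
Step 14: x=[7.6729] v=[-3.5948]
Step 15: x=[7.3211] v=[-3.5184]
Step 16: x=[6.9820] v=[-3.3910]
Step 17: x=[6.6606] v=[-3.2144]
Step 18: x=[6.3615] v=[-2.9912]
Step 19: x=[6.0890] v=[-2.7246]
Step 20: x=[5.8472] v=[-2.4185]
Step 21: x=[5.6395] v=[-2.0773]
Step 22: x=[5.4689] v=[-1.7060]
Step 23: x=[5.3379] v=[-1.3100]
Step 24: x=[5.2484] v=[-0.8950]
Step 25: x=[5.2017] v=[-0.4670]
Step 26: x=[5.1985] v=[-0.0323]
Step 27: x=[5.2388] v=[0.4029]
First v>=0 after going negative at step 27, time=2.7000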